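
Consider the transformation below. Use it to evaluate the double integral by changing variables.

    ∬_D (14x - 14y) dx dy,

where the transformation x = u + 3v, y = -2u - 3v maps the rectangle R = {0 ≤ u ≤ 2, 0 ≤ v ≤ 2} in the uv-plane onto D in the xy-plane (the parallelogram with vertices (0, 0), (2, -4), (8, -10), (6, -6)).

Compute the Jacobian determinant of (x, y) with respect to (u, v):

    ∂(x,y)/∂(u,v) = | 1  3 | = (1)(-3) - (3)(-2) = 3.
                   | -2  -3 |

Its absolute value is |J| = 3 (the area scaling factor).

Substituting x = u + 3v, y = -2u - 3v into the integrand,

    14x - 14y → 42u + 84v,

so the integral becomes

    ∬_R (42u + 84v) · |J| du dv = ∫_0^2 ∫_0^2 (126u + 252v) dv du.

Inner (v): 252u + 504.
Outer (u): 1512.

Therefore ∬_D (14x - 14y) dx dy = 1512.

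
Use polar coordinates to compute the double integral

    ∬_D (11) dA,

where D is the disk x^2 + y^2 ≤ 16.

The region D is 0 ≤ r ≤ 4, 0 ≤ θ ≤ 2π in polar coordinates, where x = r cos(θ), y = r sin(θ), and dA = r dr dθ.

Under the substitution, the integrand becomes 11, so

    ∬_D (11) dA = ∫_{0}^{2π} ∫_{0}^{4} (11) · r dr dθ.

Inner integral (in r): ∫_{0}^{4} (11) · r dr = 88.

Outer integral (in θ): ∫_{0}^{2π} (88) dθ = 176π.

Therefore ∬_D (11) dA = 176π.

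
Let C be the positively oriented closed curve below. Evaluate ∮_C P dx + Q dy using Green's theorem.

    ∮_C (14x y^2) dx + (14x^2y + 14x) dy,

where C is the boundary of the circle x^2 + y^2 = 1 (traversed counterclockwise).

Green's theorem converts the closed line integral into a double integral over the enclosed region D:

    ∮_C P dx + Q dy = ∬_D (∂Q/∂x - ∂P/∂y) dA.

Here P = 14x y^2, Q = 14x^2y + 14x, so

    ∂Q/∂x = 28x y + 14,    ∂P/∂y = 28x y,
    ∂Q/∂x - ∂P/∂y = 14.

D is the region x^2 + y^2 ≤ 1. Evaluating the double integral:

In polar coordinates (x = r cos θ, y = r sin θ, dA = r dr dθ) the integrand becomes 14, so

    ∬_D (14) dA = ∫_0^{2π} ∫_0^{1} (14) · r dr dθ.

Inner (r from 0 to 1): 7.
Outer (θ from 0 to 2π): 14π.

Therefore ∮_C P dx + Q dy = 14π.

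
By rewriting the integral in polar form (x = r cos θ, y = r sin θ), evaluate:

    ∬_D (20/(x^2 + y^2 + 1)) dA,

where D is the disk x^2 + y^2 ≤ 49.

The region D is 0 ≤ r ≤ 7, 0 ≤ θ ≤ 2π in polar coordinates, where x = r cos(θ), y = r sin(θ), and dA = r dr dθ.

Under the substitution, the integrand becomes 20/(r^2 + 1), so

    ∬_D (20/(x^2 + y^2 + 1)) dA = ∫_{0}^{2π} ∫_{0}^{7} (20/(r^2 + 1)) · r dr dθ.

Inner integral (in r): ∫_{0}^{7} (20/(r^2 + 1)) · r dr = log(97656250000000000).

Outer integral (in θ): ∫_{0}^{2π} (log(97656250000000000)) dθ = 20π log(50).

Therefore ∬_D (20/(x^2 + y^2 + 1)) dA = 20π log(50).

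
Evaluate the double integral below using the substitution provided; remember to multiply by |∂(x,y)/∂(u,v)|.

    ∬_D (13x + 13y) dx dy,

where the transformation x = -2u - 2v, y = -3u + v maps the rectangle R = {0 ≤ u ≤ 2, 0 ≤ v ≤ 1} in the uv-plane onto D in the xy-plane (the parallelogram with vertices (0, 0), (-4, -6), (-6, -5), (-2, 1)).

Compute the Jacobian determinant of (x, y) with respect to (u, v):

    ∂(x,y)/∂(u,v) = | -2  -2 | = (-2)(1) - (-2)(-3) = -8.
                   | -3  1 |

Its absolute value is |J| = 8 (the area scaling factor).

Substituting x = -2u - 2v, y = -3u + v into the integrand,

    13x + 13y → -65u - 13v,

so the integral becomes

    ∬_R (-65u - 13v) · |J| du dv = ∫_0^2 ∫_0^1 (-520u - 104v) dv du.

Inner (v): -520u - 52.
Outer (u): -1144.

Therefore ∬_D (13x + 13y) dx dy = -1144.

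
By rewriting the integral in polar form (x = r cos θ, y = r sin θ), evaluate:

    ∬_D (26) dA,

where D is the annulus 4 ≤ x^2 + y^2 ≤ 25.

The region D is 2 ≤ r ≤ 5, 0 ≤ θ ≤ 2π in polar coordinates, where x = r cos(θ), y = r sin(θ), and dA = r dr dθ.

Under the substitution, the integrand becomes 26, so

    ∬_D (26) dA = ∫_{0}^{2π} ∫_{2}^{5} (26) · r dr dθ.

Inner integral (in r): ∫_{2}^{5} (26) · r dr = 273.

Outer integral (in θ): ∫_{0}^{2π} (273) dθ = 546π.

Therefore ∬_D (26) dA = 546π.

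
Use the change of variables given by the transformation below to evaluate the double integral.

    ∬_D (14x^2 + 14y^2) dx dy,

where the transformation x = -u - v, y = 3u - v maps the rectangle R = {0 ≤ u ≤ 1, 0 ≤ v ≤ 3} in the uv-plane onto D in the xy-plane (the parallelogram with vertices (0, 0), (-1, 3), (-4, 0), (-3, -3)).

Compute the Jacobian determinant of (x, y) with respect to (u, v):

    ∂(x,y)/∂(u,v) = | -1  -1 | = (-1)(-1) - (-1)(3) = 4.
                   | 3  -1 |

Its absolute value is |J| = 4 (the area scaling factor).

Substituting x = -u - v, y = 3u - v into the integrand,

    14x^2 + 14y^2 → 140u^2 - 56u v + 28v^2,

so the integral becomes

    ∬_R (140u^2 - 56u v + 28v^2) · |J| du dv = ∫_0^1 ∫_0^3 (560u^2 - 224u v + 112v^2) dv du.

Inner (v): 1680u^2 - 1008u + 1008.
Outer (u): 1064.

Therefore ∬_D (14x^2 + 14y^2) dx dy = 1064.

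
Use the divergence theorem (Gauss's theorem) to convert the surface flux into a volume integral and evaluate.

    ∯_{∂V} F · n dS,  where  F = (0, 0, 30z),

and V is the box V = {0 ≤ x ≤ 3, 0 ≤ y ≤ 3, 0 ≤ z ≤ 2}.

By the divergence theorem,

    ∯_{∂V} F · n dS = ∭_V (∇ · F) dV.

Compute the divergence:
    ∇ · F = ∂F_x/∂x + ∂F_y/∂y + ∂F_z/∂z = 0 + 0 + 30 = 30.

V is a rectangular box, so dV = dx dy dz with 0 ≤ x ≤ 3, 0 ≤ y ≤ 3, 0 ≤ z ≤ 2.

Integrate (30) over V as an iterated integral:

    ∭_V (∇·F) dV = ∫_0^{3} ∫_0^{3} ∫_0^{2} (30) dz dy dx.

Inner (z from 0 to 2): 60.
Middle (y from 0 to 3): 180.
Outer (x from 0 to 3): 540.

Therefore ∯_{∂V} F · n dS = 540.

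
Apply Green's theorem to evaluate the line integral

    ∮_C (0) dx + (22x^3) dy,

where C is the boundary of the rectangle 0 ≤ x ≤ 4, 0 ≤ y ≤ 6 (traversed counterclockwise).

Green's theorem converts the closed line integral into a double integral over the enclosed region D:

    ∮_C P dx + Q dy = ∬_D (∂Q/∂x - ∂P/∂y) dA.

Here P = 0, Q = 22x^3, so

    ∂Q/∂x = 66x^2,    ∂P/∂y = 0,
    ∂Q/∂x - ∂P/∂y = 66x^2.

D is the region 0 ≤ x ≤ 4, 0 ≤ y ≤ 6. Evaluating the double integral:

    ∬_D (66x^2) dA = ∫_0^{4} ∫_0^{6} (66x^2) dy dx.

Inner (y from 0 to 6): 396x^2.
Outer (x from 0 to 4): 8448.

Therefore ∮_C P dx + Q dy = 8448.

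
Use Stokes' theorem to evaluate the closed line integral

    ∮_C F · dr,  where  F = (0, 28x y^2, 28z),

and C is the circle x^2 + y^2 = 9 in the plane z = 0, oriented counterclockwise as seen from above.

Let S be the flat disk x^2 + y^2 ≤ 9 in the plane z = 0, with upward unit normal n̂ = ẑ. By Stokes' theorem,

    ∮_C F · dr = ∬_S (∇ × F) · n̂ dS = ∬_D (curl F)_z dA,

where D is the disk x^2 + y^2 ≤ 9.

Compute the curl of F = (0, 28x y^2, 28z):
    (∇ × F)_x = ∂F_z/∂y - ∂F_y/∂z = 0,
    (∇ × F)_y = ∂F_x/∂z - ∂F_z/∂x = 0,
    (∇ × F)_z = ∂F_y/∂x - ∂F_x/∂y = 28y^2.

On z = 0, (curl F)_z = 28y^2.

Convert to polar (x = r cos θ, y = r sin θ, dA = r dr dθ); the integrand becomes 28r^2sin(θ)^2, so

    ∬_D (curl F)_z dA = ∫_0^{2π} ∫_0^{3} (28r^2sin(θ)^2) · r dr dθ.

Inner (r from 0 to 3): 567sin(θ)^2.
Outer (θ from 0 to 2π): 567π.

Therefore ∮_C F · dr = 567π.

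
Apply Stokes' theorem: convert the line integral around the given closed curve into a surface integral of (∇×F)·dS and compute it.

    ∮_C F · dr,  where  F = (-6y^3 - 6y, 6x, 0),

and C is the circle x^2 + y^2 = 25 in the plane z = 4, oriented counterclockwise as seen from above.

Let S be the flat disk x^2 + y^2 ≤ 25 in the plane z = 4, with upward unit normal n̂ = ẑ. By Stokes' theorem,

    ∮_C F · dr = ∬_S (∇ × F) · n̂ dS = ∬_D (curl F)_z dA,

where D is the disk x^2 + y^2 ≤ 25.

Compute the curl of F = (-6y^3 - 6y, 6x, 0):
    (∇ × F)_x = ∂F_z/∂y - ∂F_y/∂z = 0,
    (∇ × F)_y = ∂F_x/∂z - ∂F_z/∂x = 0,
    (∇ × F)_z = ∂F_y/∂x - ∂F_x/∂y = 18y^2 + 12.

On z = 4, (curl F)_z = 18y^2 + 12.

Convert to polar (x = r cos θ, y = r sin θ, dA = r dr dθ); the integrand becomes 18r^2sin(θ)^2 + 12, so

    ∬_D (curl F)_z dA = ∫_0^{2π} ∫_0^{5} (18r^2sin(θ)^2 + 12) · r dr dθ.

Inner (r from 0 to 5): 5625sin(θ)^2/2 + 150.
Outer (θ from 0 to 2π): 6225π/2.

Therefore ∮_C F · dr = 6225π/2.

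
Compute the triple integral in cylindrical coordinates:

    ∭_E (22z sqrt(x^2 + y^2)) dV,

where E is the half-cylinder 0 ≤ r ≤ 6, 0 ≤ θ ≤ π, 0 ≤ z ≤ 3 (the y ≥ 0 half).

In cylindrical coordinates, x = r cos(θ), y = r sin(θ), z = z, and dV = r dr dθ dz.

The integrand becomes 22r z, so

    ∭_E (22z sqrt(x^2 + y^2)) dV = ∫_{0}^{π} ∫_{0}^{6} ∫_{0}^{3} (22r z) · r dz dr dθ.

Inner (z): 99r^2.
Middle (r from 0 to 6): 7128.
Outer (θ): 7128π.

Therefore the triple integral equals 7128π.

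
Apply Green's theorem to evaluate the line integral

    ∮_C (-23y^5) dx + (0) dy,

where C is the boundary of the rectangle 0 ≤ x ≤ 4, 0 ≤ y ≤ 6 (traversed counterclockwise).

Green's theorem converts the closed line integral into a double integral over the enclosed region D:

    ∮_C P dx + Q dy = ∬_D (∂Q/∂x - ∂P/∂y) dA.

Here P = -23y^5, Q = 0, so

    ∂Q/∂x = 0,    ∂P/∂y = -115y^4,
    ∂Q/∂x - ∂P/∂y = 115y^4.

D is the region 0 ≤ x ≤ 4, 0 ≤ y ≤ 6. Evaluating the double integral:

    ∬_D (115y^4) dA = ∫_0^{4} ∫_0^{6} (115y^4) dy dx.

Inner (y from 0 to 6): 178848.
Outer (x from 0 to 4): 715392.

Therefore ∮_C P dx + Q dy = 715392.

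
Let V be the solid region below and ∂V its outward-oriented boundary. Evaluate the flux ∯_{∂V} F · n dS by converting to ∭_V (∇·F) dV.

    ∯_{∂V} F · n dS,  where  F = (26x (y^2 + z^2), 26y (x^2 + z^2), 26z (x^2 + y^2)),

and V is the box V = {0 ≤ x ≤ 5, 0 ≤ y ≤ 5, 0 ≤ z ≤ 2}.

By the divergence theorem,

    ∯_{∂V} F · n dS = ∭_V (∇ · F) dV.

Compute the divergence:
    ∇ · F = ∂F_x/∂x + ∂F_y/∂y + ∂F_z/∂z = 26y^2 + 26z^2 + 26x^2 + 26z^2 + 26x^2 + 26y^2 = 52x^2 + 52y^2 + 52z^2.

V is a rectangular box, so dV = dx dy dz with 0 ≤ x ≤ 5, 0 ≤ y ≤ 5, 0 ≤ z ≤ 2.

Integrate (52x^2 + 52y^2 + 52z^2) over V as an iterated integral:

    ∭_V (∇·F) dV = ∫_0^{5} ∫_0^{5} ∫_0^{2} (52x^2 + 52y^2 + 52z^2) dz dy dx.

Inner (z from 0 to 2): 104x^2 + 104y^2 + 416/3.
Middle (y from 0 to 5): 520x^2 + 15080/3.
Outer (x from 0 to 5): 46800.

Therefore ∯_{∂V} F · n dS = 46800.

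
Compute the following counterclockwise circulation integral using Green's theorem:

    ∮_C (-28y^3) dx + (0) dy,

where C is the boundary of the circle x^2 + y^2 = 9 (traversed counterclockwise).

Green's theorem converts the closed line integral into a double integral over the enclosed region D:

    ∮_C P dx + Q dy = ∬_D (∂Q/∂x - ∂P/∂y) dA.

Here P = -28y^3, Q = 0, so

    ∂Q/∂x = 0,    ∂P/∂y = -84y^2,
    ∂Q/∂x - ∂P/∂y = 84y^2.

D is the region x^2 + y^2 ≤ 9. Evaluating the double integral:

In polar coordinates (x = r cos θ, y = r sin θ, dA = r dr dθ) the integrand becomes 84r^2sin(θ)^2, so

    ∬_D (84y^2) dA = ∫_0^{2π} ∫_0^{3} (84r^2sin(θ)^2) · r dr dθ.

Inner (r from 0 to 3): 1701sin(θ)^2.
Outer (θ from 0 to 2π): 1701π.

Therefore ∮_C P dx + Q dy = 1701π.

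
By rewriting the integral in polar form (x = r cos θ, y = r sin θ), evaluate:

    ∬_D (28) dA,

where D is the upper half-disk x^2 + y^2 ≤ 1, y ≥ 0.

The region D is 0 ≤ r ≤ 1, 0 ≤ θ ≤ π in polar coordinates, where x = r cos(θ), y = r sin(θ), and dA = r dr dθ.

Under the substitution, the integrand becomes 28, so

    ∬_D (28) dA = ∫_{0}^{π} ∫_{0}^{1} (28) · r dr dθ.

Inner integral (in r): ∫_{0}^{1} (28) · r dr = 14.

Outer integral (in θ): ∫_{0}^{π} (14) dθ = 14π.

Therefore ∬_D (28) dA = 14π.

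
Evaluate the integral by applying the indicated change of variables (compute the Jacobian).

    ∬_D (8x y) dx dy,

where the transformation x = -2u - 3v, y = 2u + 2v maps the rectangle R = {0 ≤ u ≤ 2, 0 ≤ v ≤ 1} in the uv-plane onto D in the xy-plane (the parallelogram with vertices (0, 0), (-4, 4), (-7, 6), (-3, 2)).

Compute the Jacobian determinant of (x, y) with respect to (u, v):

    ∂(x,y)/∂(u,v) = | -2  -3 | = (-2)(2) - (-3)(2) = 2.
                   | 2  2 |

Its absolute value is |J| = 2 (the area scaling factor).

Substituting x = -2u - 3v, y = 2u + 2v into the integrand,

    8x y → -32u^2 - 80u v - 48v^2,

so the integral becomes

    ∬_R (-32u^2 - 80u v - 48v^2) · |J| du dv = ∫_0^2 ∫_0^1 (-64u^2 - 160u v - 96v^2) dv du.

Inner (v): -64u^2 - 80u - 32.
Outer (u): -1184/3.

Therefore ∬_D (8x y) dx dy = -1184/3.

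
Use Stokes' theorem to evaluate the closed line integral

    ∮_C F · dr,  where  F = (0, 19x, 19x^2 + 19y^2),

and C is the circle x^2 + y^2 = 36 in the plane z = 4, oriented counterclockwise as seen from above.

Let S be the flat disk x^2 + y^2 ≤ 36 in the plane z = 4, with upward unit normal n̂ = ẑ. By Stokes' theorem,

    ∮_C F · dr = ∬_S (∇ × F) · n̂ dS = ∬_D (curl F)_z dA,

where D is the disk x^2 + y^2 ≤ 36.

Compute the curl of F = (0, 19x, 19x^2 + 19y^2):
    (∇ × F)_x = ∂F_z/∂y - ∂F_y/∂z = 38y,
    (∇ × F)_y = ∂F_x/∂z - ∂F_z/∂x = -38x,
    (∇ × F)_z = ∂F_y/∂x - ∂F_x/∂y = 19.

On z = 4, (curl F)_z = 19.

Convert to polar (x = r cos θ, y = r sin θ, dA = r dr dθ); the integrand becomes 19, so

    ∬_D (curl F)_z dA = ∫_0^{2π} ∫_0^{6} (19) · r dr dθ.

Inner (r from 0 to 6): 342.
Outer (θ from 0 to 2π): 684π.

Therefore ∮_C F · dr = 684π.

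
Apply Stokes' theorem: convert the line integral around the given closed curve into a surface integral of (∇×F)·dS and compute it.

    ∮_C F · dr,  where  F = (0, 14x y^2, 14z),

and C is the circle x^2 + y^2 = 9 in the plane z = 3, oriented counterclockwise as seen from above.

Let S be the flat disk x^2 + y^2 ≤ 9 in the plane z = 3, with upward unit normal n̂ = ẑ. By Stokes' theorem,

    ∮_C F · dr = ∬_S (∇ × F) · n̂ dS = ∬_D (curl F)_z dA,

where D is the disk x^2 + y^2 ≤ 9.

Compute the curl of F = (0, 14x y^2, 14z):
    (∇ × F)_x = ∂F_z/∂y - ∂F_y/∂z = 0,
    (∇ × F)_y = ∂F_x/∂z - ∂F_z/∂x = 0,
    (∇ × F)_z = ∂F_y/∂x - ∂F_x/∂y = 14y^2.

On z = 3, (curl F)_z = 14y^2.

Convert to polar (x = r cos θ, y = r sin θ, dA = r dr dθ); the integrand becomes 14r^2sin(θ)^2, so

    ∬_D (curl F)_z dA = ∫_0^{2π} ∫_0^{3} (14r^2sin(θ)^2) · r dr dθ.

Inner (r from 0 to 3): 567sin(θ)^2/2.
Outer (θ from 0 to 2π): 567π/2.

Therefore ∮_C F · dr = 567π/2.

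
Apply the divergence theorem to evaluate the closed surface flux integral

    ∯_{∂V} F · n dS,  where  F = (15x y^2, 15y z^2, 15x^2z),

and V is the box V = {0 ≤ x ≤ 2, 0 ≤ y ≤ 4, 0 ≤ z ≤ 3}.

By the divergence theorem,

    ∯_{∂V} F · n dS = ∭_V (∇ · F) dV.

Compute the divergence:
    ∇ · F = ∂F_x/∂x + ∂F_y/∂y + ∂F_z/∂z = 15y^2 + 15z^2 + 15x^2 = 15x^2 + 15y^2 + 15z^2.

V is a rectangular box, so dV = dx dy dz with 0 ≤ x ≤ 2, 0 ≤ y ≤ 4, 0 ≤ z ≤ 3.

Integrate (15x^2 + 15y^2 + 15z^2) over V as an iterated integral:

    ∭_V (∇·F) dV = ∫_0^{2} ∫_0^{4} ∫_0^{3} (15x^2 + 15y^2 + 15z^2) dz dy dx.

Inner (z from 0 to 3): 45x^2 + 45y^2 + 135.
Middle (y from 0 to 4): 180x^2 + 1500.
Outer (x from 0 to 2): 3480.

Therefore ∯_{∂V} F · n dS = 3480.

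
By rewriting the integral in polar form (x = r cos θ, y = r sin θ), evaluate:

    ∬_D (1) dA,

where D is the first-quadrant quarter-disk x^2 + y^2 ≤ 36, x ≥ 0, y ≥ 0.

The region D is 0 ≤ r ≤ 6, 0 ≤ θ ≤ π/2 in polar coordinates, where x = r cos(θ), y = r sin(θ), and dA = r dr dθ.

Under the substitution, the integrand becomes 1, so

    ∬_D (1) dA = ∫_{0}^{π/2} ∫_{0}^{6} (1) · r dr dθ.

Inner integral (in r): ∫_{0}^{6} (1) · r dr = 18.

Outer integral (in θ): ∫_{0}^{π/2} (18) dθ = 9π.

Therefore ∬_D (1) dA = 9π.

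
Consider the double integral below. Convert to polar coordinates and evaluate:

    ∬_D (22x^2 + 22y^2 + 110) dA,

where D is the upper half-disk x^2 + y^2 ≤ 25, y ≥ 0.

The region D is 0 ≤ r ≤ 5, 0 ≤ θ ≤ π in polar coordinates, where x = r cos(θ), y = r sin(θ), and dA = r dr dθ.

Under the substitution, the integrand becomes 22r^2 + 110, so

    ∬_D (22x^2 + 22y^2 + 110) dA = ∫_{0}^{π} ∫_{0}^{5} (22r^2 + 110) · r dr dθ.

Inner integral (in r): ∫_{0}^{5} (22r^2 + 110) · r dr = 9625/2.

Outer integral (in θ): ∫_{0}^{π} (9625/2) dθ = 9625π/2.

Therefore ∬_D (22x^2 + 22y^2 + 110) dA = 9625π/2.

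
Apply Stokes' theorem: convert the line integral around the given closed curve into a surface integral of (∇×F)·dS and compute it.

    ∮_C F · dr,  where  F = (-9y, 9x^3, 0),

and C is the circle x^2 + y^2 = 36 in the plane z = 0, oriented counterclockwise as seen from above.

Let S be the flat disk x^2 + y^2 ≤ 36 in the plane z = 0, with upward unit normal n̂ = ẑ. By Stokes' theorem,

    ∮_C F · dr = ∬_S (∇ × F) · n̂ dS = ∬_D (curl F)_z dA,

where D is the disk x^2 + y^2 ≤ 36.

Compute the curl of F = (-9y, 9x^3, 0):
    (∇ × F)_x = ∂F_z/∂y - ∂F_y/∂z = 0,
    (∇ × F)_y = ∂F_x/∂z - ∂F_z/∂x = 0,
    (∇ × F)_z = ∂F_y/∂x - ∂F_x/∂y = 27x^2 + 9.

On z = 0, (curl F)_z = 27x^2 + 9.

Convert to polar (x = r cos θ, y = r sin θ, dA = r dr dθ); the integrand becomes 27r^2cos(θ)^2 + 9, so

    ∬_D (curl F)_z dA = ∫_0^{2π} ∫_0^{6} (27r^2cos(θ)^2 + 9) · r dr dθ.

Inner (r from 0 to 6): 8748cos(θ)^2 + 162.
Outer (θ from 0 to 2π): 9072π.

Therefore ∮_C F · dr = 9072π.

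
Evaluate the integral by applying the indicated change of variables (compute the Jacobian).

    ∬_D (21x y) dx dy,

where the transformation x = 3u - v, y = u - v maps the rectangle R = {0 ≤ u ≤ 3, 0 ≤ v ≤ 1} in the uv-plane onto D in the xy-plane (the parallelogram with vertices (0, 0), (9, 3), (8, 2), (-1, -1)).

Compute the Jacobian determinant of (x, y) with respect to (u, v):

    ∂(x,y)/∂(u,v) = | 3  -1 | = (3)(-1) - (-1)(1) = -2.
                   | 1  -1 |

Its absolute value is |J| = 2 (the area scaling factor).

Substituting x = 3u - v, y = u - v into the integrand,

    21x y → 63u^2 - 84u v + 21v^2,

so the integral becomes

    ∬_R (63u^2 - 84u v + 21v^2) · |J| du dv = ∫_0^3 ∫_0^1 (126u^2 - 168u v + 42v^2) dv du.

Inner (v): 126u^2 - 84u + 14.
Outer (u): 798.

Therefore ∬_D (21x y) dx dy = 798.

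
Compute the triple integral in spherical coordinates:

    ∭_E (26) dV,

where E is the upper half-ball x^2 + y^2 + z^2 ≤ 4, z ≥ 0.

In spherical coordinates, x = ρ sin(φ) cos(θ), y = ρ sin(φ) sin(θ), z = ρ cos(φ), and dV = ρ^2 sin(φ) dρ dφ dθ.

The integrand becomes 26, so

    ∭_E (26) dV = ∫_{0}^{2π} ∫_{0}^{π/2} ∫_{0}^{2} (26) · ρ^2 sin(φ) dρ dφ dθ.

Inner (ρ): 208sin(φ)/3.
Middle (φ): 208/3.
Outer (θ): 416π/3.

Therefore the triple integral equals 416π/3.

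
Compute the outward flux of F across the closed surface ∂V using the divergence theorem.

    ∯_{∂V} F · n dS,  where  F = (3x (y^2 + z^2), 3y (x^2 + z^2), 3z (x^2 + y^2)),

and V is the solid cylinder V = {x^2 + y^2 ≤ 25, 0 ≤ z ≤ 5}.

By the divergence theorem,

    ∯_{∂V} F · n dS = ∭_V (∇ · F) dV.

Compute the divergence:
    ∇ · F = ∂F_x/∂x + ∂F_y/∂y + ∂F_z/∂z = 3y^2 + 3z^2 + 3x^2 + 3z^2 + 3x^2 + 3y^2 = 6x^2 + 6y^2 + 6z^2.

In cylindrical coordinates, x = r cos(θ), y = r sin(θ), z = z, dV = r dr dθ dz, with 0 ≤ r ≤ 5, 0 ≤ θ ≤ 2π, 0 ≤ z ≤ 5.

The integrand, after substitution and multiplying by the volume element, becomes (6r^2 + 6z^2) · r, so

    ∭_V (∇·F) dV = ∫_0^{2π} ∫_0^{5} ∫_0^{5} (6r^2 + 6z^2) · r dz dr dθ.

Inner (z from 0 to 5): 30r^3 + 250r.
Middle (r from 0 to 5): 15625/2.
Outer (θ from 0 to 2π): 15625π.

Therefore ∯_{∂V} F · n dS = 15625π.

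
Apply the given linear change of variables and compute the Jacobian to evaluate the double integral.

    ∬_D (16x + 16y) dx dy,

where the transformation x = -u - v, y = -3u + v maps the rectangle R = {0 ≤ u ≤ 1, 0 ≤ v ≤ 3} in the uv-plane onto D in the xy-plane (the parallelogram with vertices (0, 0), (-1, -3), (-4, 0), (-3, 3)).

Compute the Jacobian determinant of (x, y) with respect to (u, v):

    ∂(x,y)/∂(u,v) = | -1  -1 | = (-1)(1) - (-1)(-3) = -4.
                   | -3  1 |

Its absolute value is |J| = 4 (the area scaling factor).

Substituting x = -u - v, y = -3u + v into the integrand,

    16x + 16y → -64u,

so the integral becomes

    ∬_R (-64u) · |J| du dv = ∫_0^1 ∫_0^3 (-256u) dv du.

Inner (v): -768u.
Outer (u): -384.

Therefore ∬_D (16x + 16y) dx dy = -384.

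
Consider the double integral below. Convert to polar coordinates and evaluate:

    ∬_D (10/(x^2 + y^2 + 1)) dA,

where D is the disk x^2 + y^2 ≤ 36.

The region D is 0 ≤ r ≤ 6, 0 ≤ θ ≤ 2π in polar coordinates, where x = r cos(θ), y = r sin(θ), and dA = r dr dθ.

Under the substitution, the integrand becomes 10/(r^2 + 1), so

    ∬_D (10/(x^2 + y^2 + 1)) dA = ∫_{0}^{2π} ∫_{0}^{6} (10/(r^2 + 1)) · r dr dθ.

Inner integral (in r): ∫_{0}^{6} (10/(r^2 + 1)) · r dr = log(69343957).

Outer integral (in θ): ∫_{0}^{2π} (log(69343957)) dθ = 10π log(37).

Therefore ∬_D (10/(x^2 + y^2 + 1)) dA = 10π log(37).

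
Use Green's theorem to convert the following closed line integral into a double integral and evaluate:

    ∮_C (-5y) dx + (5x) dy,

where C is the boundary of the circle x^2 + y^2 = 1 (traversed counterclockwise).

Green's theorem converts the closed line integral into a double integral over the enclosed region D:

    ∮_C P dx + Q dy = ∬_D (∂Q/∂x - ∂P/∂y) dA.

Here P = -5y, Q = 5x, so

    ∂Q/∂x = 5,    ∂P/∂y = -5,
    ∂Q/∂x - ∂P/∂y = 10.

D is the region x^2 + y^2 ≤ 1. Evaluating the double integral:

In polar coordinates (x = r cos θ, y = r sin θ, dA = r dr dθ) the integrand becomes 10, so

    ∬_D (10) dA = ∫_0^{2π} ∫_0^{1} (10) · r dr dθ.

Inner (r from 0 to 1): 5.
Outer (θ from 0 to 2π): 10π.

Therefore ∮_C P dx + Q dy = 10π.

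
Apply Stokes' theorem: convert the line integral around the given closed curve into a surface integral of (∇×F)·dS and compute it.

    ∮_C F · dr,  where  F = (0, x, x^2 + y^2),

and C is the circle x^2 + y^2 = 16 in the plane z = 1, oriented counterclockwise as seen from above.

Let S be the flat disk x^2 + y^2 ≤ 16 in the plane z = 1, with upward unit normal n̂ = ẑ. By Stokes' theorem,

    ∮_C F · dr = ∬_S (∇ × F) · n̂ dS = ∬_D (curl F)_z dA,

where D is the disk x^2 + y^2 ≤ 16.

Compute the curl of F = (0, x, x^2 + y^2):
    (∇ × F)_x = ∂F_z/∂y - ∂F_y/∂z = 2y,
    (∇ × F)_y = ∂F_x/∂z - ∂F_z/∂x = -2x,
    (∇ × F)_z = ∂F_y/∂x - ∂F_x/∂y = 1.

On z = 1, (curl F)_z = 1.

Convert to polar (x = r cos θ, y = r sin θ, dA = r dr dθ); the integrand becomes 1, so

    ∬_D (curl F)_z dA = ∫_0^{2π} ∫_0^{4} (1) · r dr dθ.

Inner (r from 0 to 4): 8.
Outer (θ from 0 to 2π): 16π.

Therefore ∮_C F · dr = 16π.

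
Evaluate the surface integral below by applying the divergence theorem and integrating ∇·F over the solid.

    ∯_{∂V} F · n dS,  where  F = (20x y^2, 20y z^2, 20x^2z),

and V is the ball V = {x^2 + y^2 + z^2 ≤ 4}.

By the divergence theorem,

    ∯_{∂V} F · n dS = ∭_V (∇ · F) dV.

Compute the divergence:
    ∇ · F = ∂F_x/∂x + ∂F_y/∂y + ∂F_z/∂z = 20y^2 + 20z^2 + 20x^2 = 20x^2 + 20y^2 + 20z^2.

In spherical coordinates, x = ρ sin(φ) cos(θ), y = ρ sin(φ) sin(θ), z = ρ cos(φ), dV = ρ^2 sin(φ) dρ dφ dθ, with 0 ≤ ρ ≤ 2, 0 ≤ φ ≤ π, 0 ≤ θ ≤ 2π.

The integrand, after substitution and multiplying by the volume element, becomes (20ρ^2) · ρ^2 sin(φ), so

    ∭_V (∇·F) dV = ∫_0^{2π} ∫_0^{π} ∫_0^{2} (20ρ^2) · ρ^2 sin(φ) dρ dφ dθ.

Inner (ρ from 0 to 2): 128sin(φ).
Middle (φ from 0 to π): 256.
Outer (θ from 0 to 2π): 512π.

Therefore ∯_{∂V} F · n dS = 512π.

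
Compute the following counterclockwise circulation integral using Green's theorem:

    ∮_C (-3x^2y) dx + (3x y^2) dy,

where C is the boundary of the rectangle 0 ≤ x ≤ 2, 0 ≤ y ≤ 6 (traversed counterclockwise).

Green's theorem converts the closed line integral into a double integral over the enclosed region D:

    ∮_C P dx + Q dy = ∬_D (∂Q/∂x - ∂P/∂y) dA.

Here P = -3x^2y, Q = 3x y^2, so

    ∂Q/∂x = 3y^2,    ∂P/∂y = -3x^2,
    ∂Q/∂x - ∂P/∂y = 3x^2 + 3y^2.

D is the region 0 ≤ x ≤ 2, 0 ≤ y ≤ 6. Evaluating the double integral:

    ∬_D (3x^2 + 3y^2) dA = ∫_0^{2} ∫_0^{6} (3x^2 + 3y^2) dy dx.

Inner (y from 0 to 6): 18x^2 + 216.
Outer (x from 0 to 2): 480.

Therefore ∮_C P dx + Q dy = 480.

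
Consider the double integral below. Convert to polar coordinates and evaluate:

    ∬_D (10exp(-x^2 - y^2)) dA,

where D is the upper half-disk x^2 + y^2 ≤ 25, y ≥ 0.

The region D is 0 ≤ r ≤ 5, 0 ≤ θ ≤ π in polar coordinates, where x = r cos(θ), y = r sin(θ), and dA = r dr dθ.

Under the substitution, the integrand becomes 10exp(-r^2), so

    ∬_D (10exp(-x^2 - y^2)) dA = ∫_{0}^{π} ∫_{0}^{5} (10exp(-r^2)) · r dr dθ.

Inner integral (in r): ∫_{0}^{5} (10exp(-r^2)) · r dr = 5 - 5exp(-25).

Outer integral (in θ): ∫_{0}^{π} (5 - 5exp(-25)) dθ = -5π exp(-25) + 5π.

Therefore ∬_D (10exp(-x^2 - y^2)) dA = -5π exp(-25) + 5π.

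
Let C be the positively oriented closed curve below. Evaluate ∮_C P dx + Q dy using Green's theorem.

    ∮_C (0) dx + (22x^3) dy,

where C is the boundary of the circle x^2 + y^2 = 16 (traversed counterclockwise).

Green's theorem converts the closed line integral into a double integral over the enclosed region D:

    ∮_C P dx + Q dy = ∬_D (∂Q/∂x - ∂P/∂y) dA.

Here P = 0, Q = 22x^3, so

    ∂Q/∂x = 66x^2,    ∂P/∂y = 0,
    ∂Q/∂x - ∂P/∂y = 66x^2.

D is the region x^2 + y^2 ≤ 16. Evaluating the double integral:

In polar coordinates (x = r cos θ, y = r sin θ, dA = r dr dθ) the integrand becomes 66r^2cos(θ)^2, so

    ∬_D (66x^2) dA = ∫_0^{2π} ∫_0^{4} (66r^2cos(θ)^2) · r dr dθ.

Inner (r from 0 to 4): 4224cos(θ)^2.
Outer (θ from 0 to 2π): 4224π.

Therefore ∮_C P dx + Q dy = 4224π.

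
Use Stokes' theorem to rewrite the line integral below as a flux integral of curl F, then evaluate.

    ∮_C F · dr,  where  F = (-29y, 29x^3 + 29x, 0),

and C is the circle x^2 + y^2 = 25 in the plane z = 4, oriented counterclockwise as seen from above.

Let S be the flat disk x^2 + y^2 ≤ 25 in the plane z = 4, with upward unit normal n̂ = ẑ. By Stokes' theorem,

    ∮_C F · dr = ∬_S (∇ × F) · n̂ dS = ∬_D (curl F)_z dA,

where D is the disk x^2 + y^2 ≤ 25.

Compute the curl of F = (-29y, 29x^3 + 29x, 0):
    (∇ × F)_x = ∂F_z/∂y - ∂F_y/∂z = 0,
    (∇ × F)_y = ∂F_x/∂z - ∂F_z/∂x = 0,
    (∇ × F)_z = ∂F_y/∂x - ∂F_x/∂y = 87x^2 + 58.

On z = 4, (curl F)_z = 87x^2 + 58.

Convert to polar (x = r cos θ, y = r sin θ, dA = r dr dθ); the integrand becomes 87r^2cos(θ)^2 + 58, so

    ∬_D (curl F)_z dA = ∫_0^{2π} ∫_0^{5} (87r^2cos(θ)^2 + 58) · r dr dθ.

Inner (r from 0 to 5): 54375cos(θ)^2/4 + 725.
Outer (θ from 0 to 2π): 60175π/4.

Therefore ∮_C F · dr = 60175π/4.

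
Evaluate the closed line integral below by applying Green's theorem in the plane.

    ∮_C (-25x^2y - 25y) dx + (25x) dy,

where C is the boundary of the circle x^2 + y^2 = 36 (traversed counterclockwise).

Green's theorem converts the closed line integral into a double integral over the enclosed region D:

    ∮_C P dx + Q dy = ∬_D (∂Q/∂x - ∂P/∂y) dA.

Here P = -25x^2y - 25y, Q = 25x, so

    ∂Q/∂x = 25,    ∂P/∂y = -25x^2 - 25,
    ∂Q/∂x - ∂P/∂y = 25x^2 + 50.

D is the region x^2 + y^2 ≤ 36. Evaluating the double integral:

In polar coordinates (x = r cos θ, y = r sin θ, dA = r dr dθ) the integrand becomes 25r^2cos(θ)^2 + 50, so

    ∬_D (25x^2 + 50) dA = ∫_0^{2π} ∫_0^{6} (25r^2cos(θ)^2 + 50) · r dr dθ.

Inner (r from 0 to 6): 8100cos(θ)^2 + 900.
Outer (θ from 0 to 2π): 9900π.

Therefore ∮_C P dx + Q dy = 9900π.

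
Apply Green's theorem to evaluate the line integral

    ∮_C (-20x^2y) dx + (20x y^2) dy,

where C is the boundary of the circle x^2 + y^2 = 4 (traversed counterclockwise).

Green's theorem converts the closed line integral into a double integral over the enclosed region D:

    ∮_C P dx + Q dy = ∬_D (∂Q/∂x - ∂P/∂y) dA.

Here P = -20x^2y, Q = 20x y^2, so

    ∂Q/∂x = 20y^2,    ∂P/∂y = -20x^2,
    ∂Q/∂x - ∂P/∂y = 20x^2 + 20y^2.

D is the region x^2 + y^2 ≤ 4. Evaluating the double integral:

In polar coordinates (x = r cos θ, y = r sin θ, dA = r dr dθ) the integrand becomes 20r^2, so

    ∬_D (20x^2 + 20y^2) dA = ∫_0^{2π} ∫_0^{2} (20r^2) · r dr dθ.

Inner (r from 0 to 2): 80.
Outer (θ from 0 to 2π): 160π.

Therefore ∮_C P dx + Q dy = 160π.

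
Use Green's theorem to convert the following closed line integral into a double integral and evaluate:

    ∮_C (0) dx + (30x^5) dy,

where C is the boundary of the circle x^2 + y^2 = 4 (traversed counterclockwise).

Green's theorem converts the closed line integral into a double integral over the enclosed region D:

    ∮_C P dx + Q dy = ∬_D (∂Q/∂x - ∂P/∂y) dA.

Here P = 0, Q = 30x^5, so

    ∂Q/∂x = 150x^4,    ∂P/∂y = 0,
    ∂Q/∂x - ∂P/∂y = 150x^4.

D is the region x^2 + y^2 ≤ 4. Evaluating the double integral:

In polar coordinates (x = r cos θ, y = r sin θ, dA = r dr dθ) the integrand becomes 150r^4cos(θ)^4, so

    ∬_D (150x^4) dA = ∫_0^{2π} ∫_0^{2} (150r^4cos(θ)^4) · r dr dθ.

Inner (r from 0 to 2): 1600cos(θ)^4.
Outer (θ from 0 to 2π): 1200π.

Therefore ∮_C P dx + Q dy = 1200π.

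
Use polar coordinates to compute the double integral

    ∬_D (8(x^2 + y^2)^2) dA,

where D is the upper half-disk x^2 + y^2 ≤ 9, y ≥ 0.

The region D is 0 ≤ r ≤ 3, 0 ≤ θ ≤ π in polar coordinates, where x = r cos(θ), y = r sin(θ), and dA = r dr dθ.

Under the substitution, the integrand becomes 8r^4, so

    ∬_D (8(x^2 + y^2)^2) dA = ∫_{0}^{π} ∫_{0}^{3} (8r^4) · r dr dθ.

Inner integral (in r): ∫_{0}^{3} (8r^4) · r dr = 972.

Outer integral (in θ): ∫_{0}^{π} (972) dθ = 972π.

Therefore ∬_D (8(x^2 + y^2)^2) dA = 972π.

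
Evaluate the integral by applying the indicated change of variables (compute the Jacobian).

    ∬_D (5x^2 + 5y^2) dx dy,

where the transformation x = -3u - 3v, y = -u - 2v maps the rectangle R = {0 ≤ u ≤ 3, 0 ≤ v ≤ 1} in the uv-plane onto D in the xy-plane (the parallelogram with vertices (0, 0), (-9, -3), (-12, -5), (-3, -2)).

Compute the Jacobian determinant of (x, y) with respect to (u, v):

    ∂(x,y)/∂(u,v) = | -3  -3 | = (-3)(-2) - (-3)(-1) = 3.
                   | -1  -2 |

Its absolute value is |J| = 3 (the area scaling factor).

Substituting x = -3u - 3v, y = -u - 2v into the integrand,

    5x^2 + 5y^2 → 50u^2 + 110u v + 65v^2,

so the integral becomes

    ∬_R (50u^2 + 110u v + 65v^2) · |J| du dv = ∫_0^3 ∫_0^1 (150u^2 + 330u v + 195v^2) dv du.

Inner (v): 150u^2 + 165u + 65.
Outer (u): 4575/2.

Therefore ∬_D (5x^2 + 5y^2) dx dy = 4575/2.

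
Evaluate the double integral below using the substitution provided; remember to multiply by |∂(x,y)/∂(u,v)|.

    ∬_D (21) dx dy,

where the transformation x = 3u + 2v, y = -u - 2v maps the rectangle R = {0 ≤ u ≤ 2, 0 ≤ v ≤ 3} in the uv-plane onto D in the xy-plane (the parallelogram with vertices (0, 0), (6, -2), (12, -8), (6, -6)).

Compute the Jacobian determinant of (x, y) with respect to (u, v):

    ∂(x,y)/∂(u,v) = | 3  2 | = (3)(-2) - (2)(-1) = -4.
                   | -1  -2 |

Its absolute value is |J| = 4 (the area scaling factor).

Substituting x = 3u + 2v, y = -u - 2v into the integrand,

    21 → 21,

so the integral becomes

    ∬_R (21) · |J| du dv = ∫_0^2 ∫_0^3 (84) dv du.

Inner (v): 252.
Outer (u): 504.

Therefore ∬_D (21) dx dy = 504.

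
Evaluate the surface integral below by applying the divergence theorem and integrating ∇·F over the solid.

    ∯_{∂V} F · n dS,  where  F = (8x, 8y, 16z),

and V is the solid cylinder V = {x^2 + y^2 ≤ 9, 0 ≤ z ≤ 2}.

By the divergence theorem,

    ∯_{∂V} F · n dS = ∭_V (∇ · F) dV.

Compute the divergence:
    ∇ · F = ∂F_x/∂x + ∂F_y/∂y + ∂F_z/∂z = 8 + 8 + 16 = 32.

In cylindrical coordinates, x = r cos(θ), y = r sin(θ), z = z, dV = r dr dθ dz, with 0 ≤ r ≤ 3, 0 ≤ θ ≤ 2π, 0 ≤ z ≤ 2.

The integrand, after substitution and multiplying by the volume element, becomes (32) · r, so

    ∭_V (∇·F) dV = ∫_0^{2π} ∫_0^{3} ∫_0^{2} (32) · r dz dr dθ.

Inner (z from 0 to 2): 64r.
Middle (r from 0 to 3): 288.
Outer (θ from 0 to 2π): 576π.

Therefore ∯_{∂V} F · n dS = 576π.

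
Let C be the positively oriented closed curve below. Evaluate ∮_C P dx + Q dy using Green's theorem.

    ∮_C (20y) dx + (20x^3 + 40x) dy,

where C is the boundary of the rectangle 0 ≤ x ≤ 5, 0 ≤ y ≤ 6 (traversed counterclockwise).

Green's theorem converts the closed line integral into a double integral over the enclosed region D:

    ∮_C P dx + Q dy = ∬_D (∂Q/∂x - ∂P/∂y) dA.

Here P = 20y, Q = 20x^3 + 40x, so

    ∂Q/∂x = 60x^2 + 40,    ∂P/∂y = 20,
    ∂Q/∂x - ∂P/∂y = 60x^2 + 20.

D is the region 0 ≤ x ≤ 5, 0 ≤ y ≤ 6. Evaluating the double integral:

    ∬_D (60x^2 + 20) dA = ∫_0^{5} ∫_0^{6} (60x^2 + 20) dy dx.

Inner (y from 0 to 6): 360x^2 + 120.
Outer (x from 0 to 5): 15600.

Therefore ∮_C P dx + Q dy = 15600.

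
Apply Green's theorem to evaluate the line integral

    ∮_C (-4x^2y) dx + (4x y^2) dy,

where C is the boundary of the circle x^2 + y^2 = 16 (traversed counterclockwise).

Green's theorem converts the closed line integral into a double integral over the enclosed region D:

    ∮_C P dx + Q dy = ∬_D (∂Q/∂x - ∂P/∂y) dA.

Here P = -4x^2y, Q = 4x y^2, so

    ∂Q/∂x = 4y^2,    ∂P/∂y = -4x^2,
    ∂Q/∂x - ∂P/∂y = 4x^2 + 4y^2.

D is the region x^2 + y^2 ≤ 16. Evaluating the double integral:

In polar coordinates (x = r cos θ, y = r sin θ, dA = r dr dθ) the integrand becomes 4r^2, so

    ∬_D (4x^2 + 4y^2) dA = ∫_0^{2π} ∫_0^{4} (4r^2) · r dr dθ.

Inner (r from 0 to 4): 256.
Outer (θ from 0 to 2π): 512π.

Therefore ∮_C P dx + Q dy = 512π.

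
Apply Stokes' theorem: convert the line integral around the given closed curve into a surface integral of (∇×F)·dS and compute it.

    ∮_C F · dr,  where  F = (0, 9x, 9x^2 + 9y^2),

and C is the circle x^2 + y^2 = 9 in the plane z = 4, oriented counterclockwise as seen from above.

Let S be the flat disk x^2 + y^2 ≤ 9 in the plane z = 4, with upward unit normal n̂ = ẑ. By Stokes' theorem,

    ∮_C F · dr = ∬_S (∇ × F) · n̂ dS = ∬_D (curl F)_z dA,

where D is the disk x^2 + y^2 ≤ 9.

Compute the curl of F = (0, 9x, 9x^2 + 9y^2):
    (∇ × F)_x = ∂F_z/∂y - ∂F_y/∂z = 18y,
    (∇ × F)_y = ∂F_x/∂z - ∂F_z/∂x = -18x,
    (∇ × F)_z = ∂F_y/∂x - ∂F_x/∂y = 9.

On z = 4, (curl F)_z = 9.

Convert to polar (x = r cos θ, y = r sin θ, dA = r dr dθ); the integrand becomes 9, so

    ∬_D (curl F)_z dA = ∫_0^{2π} ∫_0^{3} (9) · r dr dθ.

Inner (r from 0 to 3): 81/2.
Outer (θ from 0 to 2π): 81π.

Therefore ∮_C F · dr = 81π.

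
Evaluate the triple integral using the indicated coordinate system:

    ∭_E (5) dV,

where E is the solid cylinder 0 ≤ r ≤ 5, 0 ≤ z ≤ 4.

In cylindrical coordinates, x = r cos(θ), y = r sin(θ), z = z, and dV = r dr dθ dz.

The integrand becomes 5, so

    ∭_E (5) dV = ∫_{0}^{2π} ∫_{0}^{5} ∫_{0}^{4} (5) · r dz dr dθ.

Inner (z): 20r.
Middle (r from 0 to 5): 250.
Outer (θ): 500π.

Therefore the triple integral equals 500π.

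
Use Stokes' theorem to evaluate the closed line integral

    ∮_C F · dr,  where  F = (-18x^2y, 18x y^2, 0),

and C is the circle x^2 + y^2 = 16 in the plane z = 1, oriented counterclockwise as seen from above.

Let S be the flat disk x^2 + y^2 ≤ 16 in the plane z = 1, with upward unit normal n̂ = ẑ. By Stokes' theorem,

    ∮_C F · dr = ∬_S (∇ × F) · n̂ dS = ∬_D (curl F)_z dA,

where D is the disk x^2 + y^2 ≤ 16.

Compute the curl of F = (-18x^2y, 18x y^2, 0):
    (∇ × F)_x = ∂F_z/∂y - ∂F_y/∂z = 0,
    (∇ × F)_y = ∂F_x/∂z - ∂F_z/∂x = 0,
    (∇ × F)_z = ∂F_y/∂x - ∂F_x/∂y = 18x^2 + 18y^2.

On z = 1, (curl F)_z = 18x^2 + 18y^2.

Convert to polar (x = r cos θ, y = r sin θ, dA = r dr dθ); the integrand becomes 18r^2, so

    ∬_D (curl F)_z dA = ∫_0^{2π} ∫_0^{4} (18r^2) · r dr dθ.

Inner (r from 0 to 4): 1152.
Outer (θ from 0 to 2π): 2304π.

Therefore ∮_C F · dr = 2304π.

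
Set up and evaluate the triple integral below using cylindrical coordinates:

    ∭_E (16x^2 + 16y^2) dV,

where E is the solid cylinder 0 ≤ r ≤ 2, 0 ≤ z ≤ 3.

In cylindrical coordinates, x = r cos(θ), y = r sin(θ), z = z, and dV = r dr dθ dz.

The integrand becomes 16r^2, so

    ∭_E (16x^2 + 16y^2) dV = ∫_{0}^{2π} ∫_{0}^{2} ∫_{0}^{3} (16r^2) · r dz dr dθ.

Inner (z): 48r^3.
Middle (r from 0 to 2): 192.
Outer (θ): 384π.

Therefore the triple integral equals 384π.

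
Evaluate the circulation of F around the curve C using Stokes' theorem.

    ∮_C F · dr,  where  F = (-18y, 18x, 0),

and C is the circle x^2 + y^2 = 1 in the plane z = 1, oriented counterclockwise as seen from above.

Let S be the flat disk x^2 + y^2 ≤ 1 in the plane z = 1, with upward unit normal n̂ = ẑ. By Stokes' theorem,

    ∮_C F · dr = ∬_S (∇ × F) · n̂ dS = ∬_D (curl F)_z dA,

where D is the disk x^2 + y^2 ≤ 1.

Compute the curl of F = (-18y, 18x, 0):
    (∇ × F)_x = ∂F_z/∂y - ∂F_y/∂z = 0,
    (∇ × F)_y = ∂F_x/∂z - ∂F_z/∂x = 0,
    (∇ × F)_z = ∂F_y/∂x - ∂F_x/∂y = 36.

On z = 1, (curl F)_z = 36.

Convert to polar (x = r cos θ, y = r sin θ, dA = r dr dθ); the integrand becomes 36, so

    ∬_D (curl F)_z dA = ∫_0^{2π} ∫_0^{1} (36) · r dr dθ.

Inner (r from 0 to 1): 18.
Outer (θ from 0 to 2π): 36π.

Therefore ∮_C F · dr = 36π.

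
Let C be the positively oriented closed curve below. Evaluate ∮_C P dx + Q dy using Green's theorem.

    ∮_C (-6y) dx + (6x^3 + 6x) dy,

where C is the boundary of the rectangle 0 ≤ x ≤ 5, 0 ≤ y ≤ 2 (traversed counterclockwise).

Green's theorem converts the closed line integral into a double integral over the enclosed region D:

    ∮_C P dx + Q dy = ∬_D (∂Q/∂x - ∂P/∂y) dA.

Here P = -6y, Q = 6x^3 + 6x, so

    ∂Q/∂x = 18x^2 + 6,    ∂P/∂y = -6,
    ∂Q/∂x - ∂P/∂y = 18x^2 + 12.

D is the region 0 ≤ x ≤ 5, 0 ≤ y ≤ 2. Evaluating the double integral:

    ∬_D (18x^2 + 12) dA = ∫_0^{5} ∫_0^{2} (18x^2 + 12) dy dx.

Inner (y from 0 to 2): 36x^2 + 24.
Outer (x from 0 to 5): 1620.

Therefore ∮_C P dx + Q dy = 1620.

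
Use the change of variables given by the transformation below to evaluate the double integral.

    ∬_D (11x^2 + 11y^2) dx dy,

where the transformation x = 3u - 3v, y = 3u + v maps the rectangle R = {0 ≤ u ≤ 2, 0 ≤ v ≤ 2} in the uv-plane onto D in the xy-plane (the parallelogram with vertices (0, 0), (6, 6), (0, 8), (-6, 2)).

Compute the Jacobian determinant of (x, y) with respect to (u, v):

    ∂(x,y)/∂(u,v) = | 3  -3 | = (3)(1) - (-3)(3) = 12.
                   | 3  1 |

Its absolute value is |J| = 12 (the area scaling factor).

Substituting x = 3u - 3v, y = 3u + v into the integrand,

    11x^2 + 11y^2 → 198u^2 - 132u v + 110v^2,

so the integral becomes

    ∬_R (198u^2 - 132u v + 110v^2) · |J| du dv = ∫_0^2 ∫_0^2 (2376u^2 - 1584u v + 1320v^2) dv du.

Inner (v): 4752u^2 - 3168u + 3520.
Outer (u): 13376.

Therefore ∬_D (11x^2 + 11y^2) dx dy = 13376.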